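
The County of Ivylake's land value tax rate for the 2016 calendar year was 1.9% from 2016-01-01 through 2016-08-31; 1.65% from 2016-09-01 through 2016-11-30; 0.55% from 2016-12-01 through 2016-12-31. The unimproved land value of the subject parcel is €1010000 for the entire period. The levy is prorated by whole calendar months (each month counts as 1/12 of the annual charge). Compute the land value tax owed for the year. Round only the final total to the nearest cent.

2016-01-01 to 2016-08-31: 8 months at 1.9% → €1010000 × 1.9% × 8/12 = €12793.3333
2016-09-01 to 2016-11-30: 3 months at 1.65% → €1010000 × 1.65% × 3/12 = €4166.2500
2016-12-01 to 2016-12-31: 1 month at 0.55% → €1010000 × 0.55% × 1/12 = €462.9167
Total = €17422.5000

€17422.50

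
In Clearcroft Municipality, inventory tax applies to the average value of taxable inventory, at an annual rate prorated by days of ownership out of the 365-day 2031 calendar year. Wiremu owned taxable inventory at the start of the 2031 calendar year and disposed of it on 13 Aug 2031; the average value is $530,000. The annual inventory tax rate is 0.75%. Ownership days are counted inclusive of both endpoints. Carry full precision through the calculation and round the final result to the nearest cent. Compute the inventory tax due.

$2,450.34

Days held (1 Jan – 13 Aug 2031): 225 out of 365
Tax = $530,000 × 0.75% × 225/365 = $2,450.3425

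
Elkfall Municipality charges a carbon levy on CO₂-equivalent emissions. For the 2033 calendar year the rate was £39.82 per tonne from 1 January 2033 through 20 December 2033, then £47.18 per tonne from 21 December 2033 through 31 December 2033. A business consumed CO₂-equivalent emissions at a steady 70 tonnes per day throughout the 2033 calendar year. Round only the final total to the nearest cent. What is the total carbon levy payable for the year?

£1,023,068.20

1 January – 20 December 2033: 354 days × 70 tonnes/day = 24,780 tonnes at £39.82/tonne → £986,739.60
21 December – 31 December 2033: 11 days × 70 tonnes/day = 770 tonnes at £47.18/tonne → £36,328.60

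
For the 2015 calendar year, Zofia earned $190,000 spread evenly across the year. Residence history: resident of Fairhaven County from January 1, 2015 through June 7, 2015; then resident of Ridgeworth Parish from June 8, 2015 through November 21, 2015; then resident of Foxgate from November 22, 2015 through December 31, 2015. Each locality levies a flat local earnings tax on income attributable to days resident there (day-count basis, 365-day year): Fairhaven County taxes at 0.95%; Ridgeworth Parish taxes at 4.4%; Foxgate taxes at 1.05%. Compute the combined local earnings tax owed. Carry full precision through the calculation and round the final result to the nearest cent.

$4,824.96

Fairhaven County, January 1 – June 7, 2015: 158 days → $190,000 × 0.95% × 158/365 = $781.3425
Ridgeworth Parish, June 8 – November 21, 2015: 167 days → $190,000 × 4.4% × 167/365 = $3,824.9863
Foxgate, November 22 – December 31, 2015: 40 days → $190,000 × 1.05% × 40/365 = $218.6301
Total = $4,824.9589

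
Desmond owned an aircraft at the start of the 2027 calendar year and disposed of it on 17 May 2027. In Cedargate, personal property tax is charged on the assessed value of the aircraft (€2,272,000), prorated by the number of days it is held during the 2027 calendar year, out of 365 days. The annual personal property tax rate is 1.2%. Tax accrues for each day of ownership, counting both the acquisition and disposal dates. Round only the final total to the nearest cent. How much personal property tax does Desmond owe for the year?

€10,233.34

Days held (1 Jan – 17 May 2027): 137 out of 365
Tax = €2,272,000 × 1.2% × 137/365 = €10,233.3370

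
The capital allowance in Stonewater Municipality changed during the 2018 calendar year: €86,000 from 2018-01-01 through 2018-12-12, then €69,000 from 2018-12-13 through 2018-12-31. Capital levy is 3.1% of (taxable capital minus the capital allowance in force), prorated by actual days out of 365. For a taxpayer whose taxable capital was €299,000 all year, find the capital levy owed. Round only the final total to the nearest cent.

2018-01-01 to 2018-12-12: 346 days, exemption €86,000 → (€299,000 − €86,000) × 3.1% × 346/365 = €6,259.2822
2018-12-13 to 2018-12-31: 19 days, exemption €69,000 → (€299,000 − €69,000) × 3.1% × 19/365 = €371.1507
Total = €6,630.4329

€6,630.43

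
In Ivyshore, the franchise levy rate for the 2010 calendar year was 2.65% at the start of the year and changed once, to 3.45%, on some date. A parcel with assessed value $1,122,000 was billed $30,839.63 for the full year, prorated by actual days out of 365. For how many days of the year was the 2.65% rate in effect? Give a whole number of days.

Let d = days at the first rate; then 365 − d days at the second rate.
$1,122,000 × [2.65%·d + 3.45%·(365−d)] / 365 = $30,839.63
Solving gives d = 320, so the new rate took effect on 17 Nov 2010.

320 days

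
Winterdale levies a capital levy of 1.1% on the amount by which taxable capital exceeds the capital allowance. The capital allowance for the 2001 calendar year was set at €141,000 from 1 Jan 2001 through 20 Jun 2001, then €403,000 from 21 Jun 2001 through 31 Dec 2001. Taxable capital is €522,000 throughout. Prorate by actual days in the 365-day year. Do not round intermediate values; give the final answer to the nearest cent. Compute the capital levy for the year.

1 Jan – 20 Jun 2001: 171 days, exemption €141,000 → (€522,000 − €141,000) × 1.1% × 171/365 = €1,963.4548
21 Jun – 31 Dec 2001: 194 days, exemption €403,000 → (€522,000 − €403,000) × 1.1% × 194/365 = €695.7425
Total = €2,659.1973

€2,659.20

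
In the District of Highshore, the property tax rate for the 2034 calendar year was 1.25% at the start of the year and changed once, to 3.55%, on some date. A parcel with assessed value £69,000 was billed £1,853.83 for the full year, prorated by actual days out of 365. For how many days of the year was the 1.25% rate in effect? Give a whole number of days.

137 days

Let d = days at the first rate; then 365 − d days at the second rate.
£69,000 × [1.25%·d + 3.55%·(365−d)] / 365 = £1,853.83
Solving gives d = 137, so the new rate took effect on 18 May 2034.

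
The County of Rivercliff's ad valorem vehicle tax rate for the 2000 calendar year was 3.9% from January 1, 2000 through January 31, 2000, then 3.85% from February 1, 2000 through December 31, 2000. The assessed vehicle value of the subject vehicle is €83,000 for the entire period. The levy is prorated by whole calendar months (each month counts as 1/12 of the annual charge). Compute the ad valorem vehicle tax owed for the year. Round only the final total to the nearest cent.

January 1 – January 31, 2000: 1 month at 3.9% → €83,000 × 3.9% × 1/12 = €269.7500
February 1 – December 31, 2000: 11 months at 3.85% → €83,000 × 3.85% × 11/12 = €2,929.2083
Total = €3,198.9583

€3,198.96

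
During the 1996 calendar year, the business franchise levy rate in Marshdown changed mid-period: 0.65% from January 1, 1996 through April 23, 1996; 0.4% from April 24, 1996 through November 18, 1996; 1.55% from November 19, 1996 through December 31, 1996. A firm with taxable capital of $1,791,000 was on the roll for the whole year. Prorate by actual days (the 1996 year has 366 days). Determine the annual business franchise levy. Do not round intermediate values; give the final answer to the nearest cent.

$10,978.44

January 1 – April 23, 1996: 114 days at 0.65% → $1,791,000 × 0.65% × 114/366 = $3,626.0410
April 24 – November 18, 1996: 209 days at 0.4% → $1,791,000 × 0.4% × 209/366 = $4,090.9180
November 19 – December 31, 1996: 43 days at 1.55% → $1,791,000 × 1.55% × 43/366 = $3,261.4795
Total = $10,978.4385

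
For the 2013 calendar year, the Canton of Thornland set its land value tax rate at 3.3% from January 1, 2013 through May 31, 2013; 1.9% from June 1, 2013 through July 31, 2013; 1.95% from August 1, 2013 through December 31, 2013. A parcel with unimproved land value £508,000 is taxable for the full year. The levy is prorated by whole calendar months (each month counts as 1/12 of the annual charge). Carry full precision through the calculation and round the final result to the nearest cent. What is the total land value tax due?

£12,721.17

January 1 – May 31, 2013: 5 months at 3.3% → £508,000 × 3.3% × 5/12 = £6,985.0000
June 1 – July 31, 2013: 2 months at 1.9% → £508,000 × 1.9% × 2/12 = £1,608.6667
August 1 – December 31, 2013: 5 months at 1.95% → £508,000 × 1.95% × 5/12 = £4,127.5000
Total = £12,721.1667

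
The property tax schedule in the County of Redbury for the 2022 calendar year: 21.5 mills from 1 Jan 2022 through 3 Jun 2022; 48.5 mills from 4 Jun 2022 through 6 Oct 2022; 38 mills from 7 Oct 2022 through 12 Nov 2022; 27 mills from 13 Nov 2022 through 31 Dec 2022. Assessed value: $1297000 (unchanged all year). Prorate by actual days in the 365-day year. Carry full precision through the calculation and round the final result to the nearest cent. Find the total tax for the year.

$43005.32

1 Jan – 3 Jun 2022: 154 days at 21.5 mills → $1297000 × 2.15% × 154/365 = $11765.3890
4 Jun – 6 Oct 2022: 125 days at 48.5 mills → $1297000 × 4.85% × 125/365 = $21542.6370
7 Oct – 12 Nov 2022: 37 days at 38 mills → $1297000 × 3.8% × 37/365 = $4996.1151
13 Nov – 31 Dec 2022: 49 days at 27 mills → $1297000 × 2.7% × 49/365 = $4701.1808
Total = $43005.3219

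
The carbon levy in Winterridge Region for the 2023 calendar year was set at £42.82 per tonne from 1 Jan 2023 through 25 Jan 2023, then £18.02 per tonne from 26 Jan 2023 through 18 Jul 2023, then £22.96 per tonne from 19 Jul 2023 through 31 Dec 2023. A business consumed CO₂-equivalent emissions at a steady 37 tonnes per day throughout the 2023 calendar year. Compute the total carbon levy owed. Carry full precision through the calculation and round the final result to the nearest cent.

£296,641.58

1 Jan – 25 Jan 2023: 25 days × 37 tonnes/day = 925 tonnes at £42.82/tonne → £39,608.50
26 Jan – 18 Jul 2023: 174 days × 37 tonnes/day = 6,438 tonnes at £18.02/tonne → £116,012.76
19 Jul – 31 Dec 2023: 166 days × 37 tonnes/day = 6,142 tonnes at £22.96/tonne → £141,020.32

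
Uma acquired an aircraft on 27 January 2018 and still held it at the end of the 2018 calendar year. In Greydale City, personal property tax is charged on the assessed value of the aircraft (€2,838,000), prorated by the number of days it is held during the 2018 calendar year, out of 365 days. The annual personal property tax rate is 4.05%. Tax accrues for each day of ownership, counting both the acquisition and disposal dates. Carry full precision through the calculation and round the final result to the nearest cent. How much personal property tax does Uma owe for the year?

Days held (27 January – 31 December 2018): 339 out of 365
Tax = €2,838,000 × 4.05% × 339/365 = €106,751.5644

€106,751.56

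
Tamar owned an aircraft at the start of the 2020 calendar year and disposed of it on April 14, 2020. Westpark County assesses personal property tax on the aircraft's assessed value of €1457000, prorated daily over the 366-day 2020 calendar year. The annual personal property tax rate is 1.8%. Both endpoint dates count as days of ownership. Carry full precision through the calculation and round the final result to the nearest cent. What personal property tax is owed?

Days held (January 1 – April 14, 2020): 105 out of 366
Tax = €1457000 × 1.8% × 105/366 = €7523.8525

€7523.85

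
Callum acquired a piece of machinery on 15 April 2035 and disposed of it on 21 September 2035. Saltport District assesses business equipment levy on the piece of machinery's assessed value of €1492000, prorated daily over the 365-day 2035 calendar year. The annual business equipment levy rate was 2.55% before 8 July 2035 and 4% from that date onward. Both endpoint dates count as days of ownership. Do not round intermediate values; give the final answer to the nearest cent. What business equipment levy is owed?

15 April – 7 July 2035: 84 days at 2.55% → €1492000 × 2.55% × 84/365 = €8755.7918
8 July – 21 September 2035: 76 days at 4% → €1492000 × 4% × 76/365 = €12426.5205
Total = €21182.3123

€21182.31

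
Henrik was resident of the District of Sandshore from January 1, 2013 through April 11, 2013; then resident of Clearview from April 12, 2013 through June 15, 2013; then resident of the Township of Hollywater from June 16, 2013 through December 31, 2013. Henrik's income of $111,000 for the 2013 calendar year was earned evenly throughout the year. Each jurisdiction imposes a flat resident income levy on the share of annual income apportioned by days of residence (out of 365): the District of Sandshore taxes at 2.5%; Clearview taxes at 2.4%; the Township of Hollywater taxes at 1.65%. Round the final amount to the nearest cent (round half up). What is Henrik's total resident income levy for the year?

The District of Sandshore, January 1 – April 11, 2013: 101 days → $111,000 × 2.5% × 101/365 = $767.8767
Clearview, April 12 – June 15, 2013: 65 days → $111,000 × 2.4% × 65/365 = $474.4110
The Township of Hollywater, June 16 – December 31, 2013: 199 days → $111,000 × 1.65% × 199/365 = $998.5438
Total = $2,240.8315

$2,240.83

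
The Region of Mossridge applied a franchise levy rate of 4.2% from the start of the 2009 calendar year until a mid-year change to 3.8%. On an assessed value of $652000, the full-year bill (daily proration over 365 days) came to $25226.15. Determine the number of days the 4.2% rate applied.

63 days

Let d = days at the first rate; then 365 − d days at the second rate.
$652000 × [4.2%·d + 3.8%·(365−d)] / 365 = $25226.15
Solving gives d = 63, so the new rate took effect on March 5, 2009.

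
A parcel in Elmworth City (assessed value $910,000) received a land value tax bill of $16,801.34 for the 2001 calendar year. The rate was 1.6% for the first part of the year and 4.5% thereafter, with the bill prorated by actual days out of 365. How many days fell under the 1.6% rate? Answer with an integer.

334 days

Let d = days at the first rate; then 365 − d days at the second rate.
$910,000 × [1.6%·d + 4.5%·(365−d)] / 365 = $16,801.34
Solving gives d = 334, so the new rate took effect on 1 Dec 2001.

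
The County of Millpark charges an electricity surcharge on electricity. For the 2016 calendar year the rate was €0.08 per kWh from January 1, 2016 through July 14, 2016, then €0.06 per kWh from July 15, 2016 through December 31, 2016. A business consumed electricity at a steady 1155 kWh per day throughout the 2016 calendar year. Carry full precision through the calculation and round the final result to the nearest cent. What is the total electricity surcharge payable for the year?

€29,891.40

January 1 – July 14, 2016: 196 days × 1155 kWh/day = 226,380 kWh at €0.08/kWh → €18,110.40
July 15 – December 31, 2016: 170 days × 1155 kWh/day = 196,350 kWh at €0.06/kWh → €11,781.00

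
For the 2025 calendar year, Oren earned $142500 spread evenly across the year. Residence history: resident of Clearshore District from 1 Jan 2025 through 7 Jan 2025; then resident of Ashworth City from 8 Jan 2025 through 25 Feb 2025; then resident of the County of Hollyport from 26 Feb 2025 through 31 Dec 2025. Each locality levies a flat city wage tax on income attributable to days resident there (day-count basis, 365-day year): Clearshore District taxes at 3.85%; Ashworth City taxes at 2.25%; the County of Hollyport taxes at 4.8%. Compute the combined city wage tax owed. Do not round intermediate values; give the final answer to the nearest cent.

$6326.22

Clearshore District, 1 Jan – 7 Jan 2025: 7 days → $142500 × 3.85% × 7/365 = $105.2158
Ashworth City, 8 Jan – 25 Feb 2025: 49 days → $142500 × 2.25% × 49/365 = $430.4281
The County of Hollyport, 26 Feb – 31 Dec 2025: 309 days → $142500 × 4.8% × 309/365 = $5790.5753
Total = $6326.2192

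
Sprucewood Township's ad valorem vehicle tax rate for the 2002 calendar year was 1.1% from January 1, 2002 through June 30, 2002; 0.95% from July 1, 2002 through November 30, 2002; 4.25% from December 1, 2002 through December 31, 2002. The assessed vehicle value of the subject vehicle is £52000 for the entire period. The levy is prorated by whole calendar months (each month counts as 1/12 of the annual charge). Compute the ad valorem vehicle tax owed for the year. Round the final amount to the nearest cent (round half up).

January 1 – June 30, 2002: 6 months at 1.1% → £52000 × 1.1% × 6/12 = £286.0000
July 1 – November 30, 2002: 5 months at 0.95% → £52000 × 0.95% × 5/12 = £205.8333
December 1 – December 31, 2002: 1 month at 4.25% → £52000 × 4.25% × 1/12 = £184.1667
Total = £676.0000

£676.00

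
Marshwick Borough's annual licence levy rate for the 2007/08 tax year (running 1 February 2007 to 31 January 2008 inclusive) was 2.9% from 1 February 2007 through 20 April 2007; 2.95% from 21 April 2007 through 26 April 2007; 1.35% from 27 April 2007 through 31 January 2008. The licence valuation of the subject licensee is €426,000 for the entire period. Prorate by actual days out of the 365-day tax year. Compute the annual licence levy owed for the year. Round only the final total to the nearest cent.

1 February – 20 April 2007: 79 days at 2.9% → €426,000 × 2.9% × 79/365 = €2,673.8795
21 April – 26 April 2007: 6 days at 2.95% → €426,000 × 2.95% × 6/365 = €206.5808
27 April 2007 – 31 January 2008: 280 days at 1.35% → €426,000 × 1.35% × 280/365 = €4,411.7260
Total = €7,292.1863

€7,292.19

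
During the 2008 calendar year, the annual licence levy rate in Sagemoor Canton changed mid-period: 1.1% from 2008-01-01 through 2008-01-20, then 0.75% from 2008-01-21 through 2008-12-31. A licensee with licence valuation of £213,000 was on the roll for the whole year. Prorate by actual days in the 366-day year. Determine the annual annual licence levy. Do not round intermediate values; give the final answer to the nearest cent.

2008-01-01 to 2008-01-20: 20 days at 1.1% → £213,000 × 1.1% × 20/366 = £128.0328
2008-01-21 to 2008-12-31: 346 days at 0.75% → £213,000 × 0.75% × 346/366 = £1,510.2049
Total = £1,638.2377

£1,638.24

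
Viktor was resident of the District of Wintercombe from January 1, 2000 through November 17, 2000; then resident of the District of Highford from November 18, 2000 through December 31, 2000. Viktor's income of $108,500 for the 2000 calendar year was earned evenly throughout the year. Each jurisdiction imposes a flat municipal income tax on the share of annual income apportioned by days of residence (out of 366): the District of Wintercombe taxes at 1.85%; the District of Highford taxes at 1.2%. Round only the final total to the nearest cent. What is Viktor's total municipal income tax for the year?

The District of Wintercombe, January 1 – November 17, 2000: 322 days → $108,500 × 1.85% × 322/366 = $1,765.9413
The District of Highford, November 18 – December 31, 2000: 44 days → $108,500 × 1.2% × 44/366 = $156.5246
Total = $1,922.4658

$1,922.47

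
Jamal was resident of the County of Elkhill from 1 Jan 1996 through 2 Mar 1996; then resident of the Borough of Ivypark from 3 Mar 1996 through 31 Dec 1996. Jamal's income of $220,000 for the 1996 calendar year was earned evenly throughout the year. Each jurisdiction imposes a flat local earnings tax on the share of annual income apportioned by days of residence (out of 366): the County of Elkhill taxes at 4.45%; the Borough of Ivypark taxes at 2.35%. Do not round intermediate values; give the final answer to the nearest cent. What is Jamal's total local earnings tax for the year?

$5,952.62

The County of Elkhill, 1 Jan – 2 Mar 1996: 62 days → $220,000 × 4.45% × 62/366 = $1,658.4153
The Borough of Ivypark, 3 Mar – 31 Dec 1996: 304 days → $220,000 × 2.35% × 304/366 = $4,294.2077
Total = $5,952.6230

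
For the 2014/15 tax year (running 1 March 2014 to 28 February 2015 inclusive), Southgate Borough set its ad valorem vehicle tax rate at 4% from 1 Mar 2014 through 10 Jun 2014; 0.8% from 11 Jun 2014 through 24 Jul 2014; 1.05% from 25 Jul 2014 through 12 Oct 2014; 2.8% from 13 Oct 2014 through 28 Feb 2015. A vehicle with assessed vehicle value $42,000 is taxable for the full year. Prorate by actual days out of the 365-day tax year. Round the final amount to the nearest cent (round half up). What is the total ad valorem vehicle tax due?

1 Mar – 10 Jun 2014: 102 days at 4% → $42,000 × 4% × 102/365 = $469.4795
11 Jun – 24 Jul 2014: 44 days at 0.8% → $42,000 × 0.8% × 44/365 = $40.5041
25 Jul – 12 Oct 2014: 80 days at 1.05% → $42,000 × 1.05% × 80/365 = $96.6575
13 Oct 2014 – 28 Feb 2015: 139 days at 2.8% → $42,000 × 2.8% × 139/365 = $447.8466
Total = $1,054.4877

$1,054.49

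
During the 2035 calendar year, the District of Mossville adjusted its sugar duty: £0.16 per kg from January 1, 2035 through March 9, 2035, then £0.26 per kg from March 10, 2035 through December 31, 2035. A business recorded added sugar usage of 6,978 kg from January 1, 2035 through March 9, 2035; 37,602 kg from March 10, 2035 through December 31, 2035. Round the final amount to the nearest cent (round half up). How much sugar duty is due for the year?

January 1 – March 9, 2035: 6,978 kg at £0.16/kg → £1,116.48
March 10 – December 31, 2035: 37,602 kg at £0.26/kg → £9,776.52

£10,893.00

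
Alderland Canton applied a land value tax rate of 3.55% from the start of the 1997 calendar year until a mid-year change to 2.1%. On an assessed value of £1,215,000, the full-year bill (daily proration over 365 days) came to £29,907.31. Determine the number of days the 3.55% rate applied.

91 days

Let d = days at the first rate; then 365 − d days at the second rate.
£1,215,000 × [3.55%·d + 2.1%·(365−d)] / 365 = £29,907.31
Solving gives d = 91, so the new rate took effect on 2 Apr 1997.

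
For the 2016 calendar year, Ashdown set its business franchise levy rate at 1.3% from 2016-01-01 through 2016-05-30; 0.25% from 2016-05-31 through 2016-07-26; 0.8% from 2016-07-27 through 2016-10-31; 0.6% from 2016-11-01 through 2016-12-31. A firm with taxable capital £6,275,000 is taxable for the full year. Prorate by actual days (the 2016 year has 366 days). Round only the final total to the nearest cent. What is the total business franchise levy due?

£55,677.77

2016-01-01 to 2016-05-30: 151 days at 1.3% → £6,275,000 × 1.3% × 151/366 = £33,655.2596
2016-05-31 to 2016-07-26: 57 days at 0.25% → £6,275,000 × 0.25% × 57/366 = £2,443.1352
2016-07-27 to 2016-10-31: 97 days at 0.8% → £6,275,000 × 0.8% × 97/366 = £13,304.3716
2016-11-01 to 2016-12-31: 61 days at 0.6% → £6,275,000 × 0.6% × 61/366 = £6,275.0000
Total = £55,677.7664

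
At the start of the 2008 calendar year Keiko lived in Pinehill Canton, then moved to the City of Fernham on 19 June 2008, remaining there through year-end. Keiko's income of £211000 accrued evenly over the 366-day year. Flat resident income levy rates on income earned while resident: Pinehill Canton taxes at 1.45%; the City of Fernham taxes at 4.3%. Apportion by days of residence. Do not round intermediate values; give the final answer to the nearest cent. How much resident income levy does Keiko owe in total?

Pinehill Canton, 1 January – 18 June 2008: 170 days → £211000 × 1.45% × 170/366 = £1421.0792
The City of Fernham, 19 June – 31 December 2008: 196 days → £211000 × 4.3% × 196/366 = £4858.7650
Total = £6279.8443

£6279.84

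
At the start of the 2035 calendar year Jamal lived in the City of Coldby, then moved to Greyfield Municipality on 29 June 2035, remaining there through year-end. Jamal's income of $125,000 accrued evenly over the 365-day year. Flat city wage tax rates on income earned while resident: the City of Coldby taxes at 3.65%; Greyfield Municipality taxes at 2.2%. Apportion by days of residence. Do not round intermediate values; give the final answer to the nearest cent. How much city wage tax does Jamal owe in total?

$3,638.87

The City of Coldby, 1 January – 28 June 2035: 179 days → $125,000 × 3.65% × 179/365 = $2,237.5000
Greyfield Municipality, 29 June – 31 December 2035: 186 days → $125,000 × 2.2% × 186/365 = $1,401.3699
Total = $3,638.8699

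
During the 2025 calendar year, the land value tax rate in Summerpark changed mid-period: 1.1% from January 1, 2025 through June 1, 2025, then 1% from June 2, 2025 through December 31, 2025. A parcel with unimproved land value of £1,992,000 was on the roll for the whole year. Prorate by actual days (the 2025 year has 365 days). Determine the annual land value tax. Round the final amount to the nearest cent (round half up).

January 1 – June 1, 2025: 152 days at 1.1% → £1,992,000 × 1.1% × 152/365 = £9,124.9973
June 2 – December 31, 2025: 213 days at 1% → £1,992,000 × 1% × 213/365 = £11,624.5479
Total = £20,749.5452

£20,749.55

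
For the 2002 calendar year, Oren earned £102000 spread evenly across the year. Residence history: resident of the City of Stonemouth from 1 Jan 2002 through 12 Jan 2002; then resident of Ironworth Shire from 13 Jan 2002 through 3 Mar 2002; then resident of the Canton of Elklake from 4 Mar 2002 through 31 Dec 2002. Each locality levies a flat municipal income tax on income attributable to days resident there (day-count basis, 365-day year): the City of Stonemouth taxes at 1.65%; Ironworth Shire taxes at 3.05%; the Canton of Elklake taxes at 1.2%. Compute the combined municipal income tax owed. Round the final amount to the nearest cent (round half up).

£1497.58

The City of Stonemouth, 1 Jan – 12 Jan 2002: 12 days → £102000 × 1.65% × 12/365 = £55.3315
Ironworth Shire, 13 Jan – 3 Mar 2002: 50 days → £102000 × 3.05% × 50/365 = £426.1644
The Canton of Elklake, 4 Mar – 31 Dec 2002: 303 days → £102000 × 1.2% × 303/365 = £1016.0877
Total = £1497.5836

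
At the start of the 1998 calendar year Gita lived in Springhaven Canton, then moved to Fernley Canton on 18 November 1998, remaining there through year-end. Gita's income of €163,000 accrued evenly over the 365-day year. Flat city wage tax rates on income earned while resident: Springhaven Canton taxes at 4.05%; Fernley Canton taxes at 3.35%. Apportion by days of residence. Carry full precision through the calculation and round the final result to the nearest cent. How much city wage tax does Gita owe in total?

Springhaven Canton, 1 January – 17 November 1998: 321 days → €163,000 × 4.05% × 321/365 = €5,805.7027
Fernley Canton, 18 November – 31 December 1998: 44 days → €163,000 × 3.35% × 44/365 = €658.2521
Total = €6,463.9548

€6,463.95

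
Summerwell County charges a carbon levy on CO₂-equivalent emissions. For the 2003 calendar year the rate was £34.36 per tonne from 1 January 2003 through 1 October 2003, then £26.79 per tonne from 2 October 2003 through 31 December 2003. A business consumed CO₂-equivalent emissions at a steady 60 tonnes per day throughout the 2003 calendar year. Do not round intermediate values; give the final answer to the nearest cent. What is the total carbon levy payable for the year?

£711151.80

1 January – 1 October 2003: 274 days × 60 tonnes/day = 16,440 tonnes at £34.36/tonne → £564878.40
2 October – 31 December 2003: 91 days × 60 tonnes/day = 5,460 tonnes at £26.79/tonne → £146273.40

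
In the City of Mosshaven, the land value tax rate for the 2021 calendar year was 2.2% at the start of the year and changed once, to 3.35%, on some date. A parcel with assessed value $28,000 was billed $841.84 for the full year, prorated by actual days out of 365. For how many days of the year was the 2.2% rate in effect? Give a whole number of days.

Let d = days at the first rate; then 365 − d days at the second rate.
$28,000 × [2.2%·d + 3.35%·(365−d)] / 365 = $841.84
Solving gives d = 109, so the new rate took effect on 20 Apr 2021.

109 days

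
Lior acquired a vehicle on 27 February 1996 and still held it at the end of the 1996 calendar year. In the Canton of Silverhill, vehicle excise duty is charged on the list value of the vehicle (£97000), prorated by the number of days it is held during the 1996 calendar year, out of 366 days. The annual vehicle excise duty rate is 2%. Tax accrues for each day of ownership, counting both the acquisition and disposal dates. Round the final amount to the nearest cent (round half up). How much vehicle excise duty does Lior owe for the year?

£1637.87

Days held (27 February – 31 December 1996): 309 out of 366
Tax = £97000 × 2% × 309/366 = £1637.8689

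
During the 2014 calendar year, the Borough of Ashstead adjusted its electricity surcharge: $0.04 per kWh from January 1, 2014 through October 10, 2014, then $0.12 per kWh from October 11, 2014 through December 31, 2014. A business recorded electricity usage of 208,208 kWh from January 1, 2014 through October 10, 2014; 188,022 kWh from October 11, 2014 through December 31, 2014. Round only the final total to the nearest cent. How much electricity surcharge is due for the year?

January 1 – October 10, 2014: 208,208 kWh at $0.04/kWh → $8328.32
October 11 – December 31, 2014: 188,022 kWh at $0.12/kWh → $22562.64

$30890.96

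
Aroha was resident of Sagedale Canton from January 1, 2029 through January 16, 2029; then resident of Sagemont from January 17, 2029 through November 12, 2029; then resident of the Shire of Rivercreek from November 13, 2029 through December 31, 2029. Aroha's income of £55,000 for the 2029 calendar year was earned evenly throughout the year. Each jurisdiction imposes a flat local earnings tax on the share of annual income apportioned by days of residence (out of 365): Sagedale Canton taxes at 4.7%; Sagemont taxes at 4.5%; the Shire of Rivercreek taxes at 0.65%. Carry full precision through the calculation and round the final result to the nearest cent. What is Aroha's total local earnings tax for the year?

Sagedale Canton, January 1 – January 16, 2029: 16 days → £55,000 × 4.7% × 16/365 = £113.3151
Sagemont, January 17 – November 12, 2029: 300 days → £55,000 × 4.5% × 300/365 = £2,034.2466
The Shire of Rivercreek, November 13 – December 31, 2029: 49 days → £55,000 × 0.65% × 49/365 = £47.9932
Total = £2,195.5548

£2,195.55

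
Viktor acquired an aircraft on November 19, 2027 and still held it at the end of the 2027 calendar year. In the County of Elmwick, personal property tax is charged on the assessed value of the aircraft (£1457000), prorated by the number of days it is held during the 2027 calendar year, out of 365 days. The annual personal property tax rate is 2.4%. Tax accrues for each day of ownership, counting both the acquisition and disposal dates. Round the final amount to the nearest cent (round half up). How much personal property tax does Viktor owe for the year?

Days held (November 19 – December 31, 2027): 43 out of 365
Tax = £1457000 × 2.4% × 43/365 = £4119.5178

£4119.52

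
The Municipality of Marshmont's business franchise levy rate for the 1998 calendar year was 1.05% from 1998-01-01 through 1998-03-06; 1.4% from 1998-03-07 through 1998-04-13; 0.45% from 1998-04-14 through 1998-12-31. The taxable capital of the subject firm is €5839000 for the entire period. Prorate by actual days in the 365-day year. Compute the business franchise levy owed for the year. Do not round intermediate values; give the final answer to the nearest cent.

€38289.44

1998-01-01 to 1998-03-06: 65 days at 1.05% → €5839000 × 1.05% × 65/365 = €10918.1301
1998-03-07 to 1998-04-13: 38 days at 1.4% → €5839000 × 1.4% × 38/365 = €8510.5425
1998-04-14 to 1998-12-31: 262 days at 0.45% → €5839000 × 0.45% × 262/365 = €18860.7699
Total = €38289.4425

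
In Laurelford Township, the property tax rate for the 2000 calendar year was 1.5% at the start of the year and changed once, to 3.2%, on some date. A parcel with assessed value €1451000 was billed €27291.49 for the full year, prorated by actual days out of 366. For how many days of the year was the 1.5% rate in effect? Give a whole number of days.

Let d = days at the first rate; then 366 − d days at the second rate.
€1451000 × [1.5%·d + 3.2%·(366−d)] / 366 = €27291.49
Solving gives d = 284, so the new rate took effect on October 11, 2000.

284 days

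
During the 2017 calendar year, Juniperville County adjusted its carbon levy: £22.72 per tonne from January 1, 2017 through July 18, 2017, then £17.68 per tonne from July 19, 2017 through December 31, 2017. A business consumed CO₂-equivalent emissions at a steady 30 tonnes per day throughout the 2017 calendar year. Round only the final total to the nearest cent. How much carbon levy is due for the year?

January 1 – July 18, 2017: 199 days × 30 tonnes/day = 5,970 tonnes at £22.72/tonne → £135638.40
July 19 – December 31, 2017: 166 days × 30 tonnes/day = 4,980 tonnes at £17.68/tonne → £88046.40

£223684.80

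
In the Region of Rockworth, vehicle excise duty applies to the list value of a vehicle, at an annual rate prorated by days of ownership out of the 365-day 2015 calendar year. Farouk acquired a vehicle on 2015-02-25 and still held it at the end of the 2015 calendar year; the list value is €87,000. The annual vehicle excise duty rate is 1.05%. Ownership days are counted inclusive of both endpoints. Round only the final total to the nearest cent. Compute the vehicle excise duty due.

€775.85

Days held (2015-02-25 to 2015-12-31): 310 out of 365
Tax = €87,000 × 1.05% × 310/365 = €775.8493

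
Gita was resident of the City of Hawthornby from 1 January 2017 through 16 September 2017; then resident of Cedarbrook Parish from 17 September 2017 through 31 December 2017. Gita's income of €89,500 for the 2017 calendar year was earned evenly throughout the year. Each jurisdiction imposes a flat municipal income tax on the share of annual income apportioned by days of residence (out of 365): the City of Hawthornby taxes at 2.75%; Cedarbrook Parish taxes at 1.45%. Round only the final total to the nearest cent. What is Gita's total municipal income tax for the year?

The City of Hawthornby, 1 January – 16 September 2017: 259 days → €89,500 × 2.75% × 259/365 = €1,746.4760
Cedarbrook Parish, 17 September – 31 December 2017: 106 days → €89,500 × 1.45% × 106/365 = €376.8808
Total = €2,123.3568

€2,123.36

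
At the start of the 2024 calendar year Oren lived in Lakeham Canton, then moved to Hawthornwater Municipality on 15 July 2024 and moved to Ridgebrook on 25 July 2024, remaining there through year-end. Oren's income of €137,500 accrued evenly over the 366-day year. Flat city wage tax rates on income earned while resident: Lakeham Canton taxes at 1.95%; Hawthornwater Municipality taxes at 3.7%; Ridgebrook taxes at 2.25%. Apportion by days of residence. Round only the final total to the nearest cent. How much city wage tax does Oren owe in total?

Lakeham Canton, 1 January – 14 July 2024: 196 days → €137,500 × 1.95% × 196/366 = €1,435.8607
Hawthornwater Municipality, 15 July – 24 July 2024: 10 days → €137,500 × 3.7% × 10/366 = €139.0027
Ridgebrook, 25 July – 31 December 2024: 160 days → €137,500 × 2.25% × 160/366 = €1,352.4590
Total = €2,927.3224

€2,927.32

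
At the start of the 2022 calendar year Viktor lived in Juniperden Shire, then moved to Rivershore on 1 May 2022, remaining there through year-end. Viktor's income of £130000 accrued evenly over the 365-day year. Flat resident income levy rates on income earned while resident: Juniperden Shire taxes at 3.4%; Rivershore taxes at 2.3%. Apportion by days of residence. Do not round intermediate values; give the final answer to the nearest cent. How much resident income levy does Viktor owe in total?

£3460.14

Juniperden Shire, 1 January – 30 April 2022: 120 days → £130000 × 3.4% × 120/365 = £1453.1507
Rivershore, 1 May – 31 December 2022: 245 days → £130000 × 2.3% × 245/365 = £2006.9863
Total = £3460.1370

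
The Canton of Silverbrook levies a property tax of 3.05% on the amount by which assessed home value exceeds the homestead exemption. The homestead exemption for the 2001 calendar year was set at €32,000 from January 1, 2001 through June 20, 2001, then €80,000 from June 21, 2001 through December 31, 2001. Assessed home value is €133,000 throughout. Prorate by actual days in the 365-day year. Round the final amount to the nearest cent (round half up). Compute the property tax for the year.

January 1 – June 20, 2001: 171 days, exemption €32,000 → (€133,000 − €32,000) × 3.05% × 171/365 = €1,443.1932
June 21 – December 31, 2001: 194 days, exemption €80,000 → (€133,000 − €80,000) × 3.05% × 194/365 = €859.1808
Total = €2,302.3740

€2,302.37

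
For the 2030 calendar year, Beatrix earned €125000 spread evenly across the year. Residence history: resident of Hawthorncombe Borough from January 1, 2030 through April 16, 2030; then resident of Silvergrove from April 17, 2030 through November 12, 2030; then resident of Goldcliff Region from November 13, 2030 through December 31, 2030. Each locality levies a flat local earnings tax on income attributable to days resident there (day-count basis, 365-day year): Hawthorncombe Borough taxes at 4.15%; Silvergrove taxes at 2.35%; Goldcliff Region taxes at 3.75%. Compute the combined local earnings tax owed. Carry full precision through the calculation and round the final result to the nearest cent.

Hawthorncombe Borough, January 1 – April 16, 2030: 106 days → €125000 × 4.15% × 106/365 = €1506.5068
Silvergrove, April 17 – November 12, 2030: 210 days → €125000 × 2.35% × 210/365 = €1690.0685
Goldcliff Region, November 13 – December 31, 2030: 49 days → €125000 × 3.75% × 49/365 = €629.2808
Total = €3825.8562

€3825.86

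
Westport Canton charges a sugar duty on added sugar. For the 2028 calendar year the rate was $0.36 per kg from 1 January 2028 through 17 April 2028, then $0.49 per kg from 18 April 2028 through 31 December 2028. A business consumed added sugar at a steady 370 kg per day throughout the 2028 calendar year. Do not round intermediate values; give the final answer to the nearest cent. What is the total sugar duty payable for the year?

1 January – 17 April 2028: 108 days × 370 kg/day = 39,960 kg at $0.36/kg → $14,385.60
18 April – 31 December 2028: 258 days × 370 kg/day = 95,460 kg at $0.49/kg → $46,775.40

$61,161.00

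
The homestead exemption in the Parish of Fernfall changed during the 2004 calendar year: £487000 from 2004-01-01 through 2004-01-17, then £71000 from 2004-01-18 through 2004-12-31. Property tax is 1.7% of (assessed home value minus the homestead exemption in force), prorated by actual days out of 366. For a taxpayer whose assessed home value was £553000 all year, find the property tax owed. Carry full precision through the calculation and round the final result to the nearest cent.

£7865.52

2004-01-01 to 2004-01-17: 17 days, exemption £487000 → (£553000 − £487000) × 1.7% × 17/366 = £52.1148
2004-01-18 to 2004-12-31: 349 days, exemption £71000 → (£553000 − £71000) × 1.7% × 349/366 = £7813.4044
Total = £7865.5191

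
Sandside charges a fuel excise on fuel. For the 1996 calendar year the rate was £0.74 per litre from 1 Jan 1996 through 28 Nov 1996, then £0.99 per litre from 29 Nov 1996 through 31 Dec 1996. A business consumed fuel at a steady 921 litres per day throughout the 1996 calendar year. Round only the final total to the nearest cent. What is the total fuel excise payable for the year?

£257,041.89

1 Jan – 28 Nov 1996: 333 days × 921 litres/day = 306,693 litres at £0.74/litre → £226,952.82
29 Nov – 31 Dec 1996: 33 days × 921 litres/day = 30,393 litres at £0.99/litre → £30,089.07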